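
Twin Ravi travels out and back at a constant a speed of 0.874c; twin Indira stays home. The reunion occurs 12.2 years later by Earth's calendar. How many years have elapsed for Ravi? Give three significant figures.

γ = 1/√(1 − 0.874²) = 1/√0.2361 = 2.058
Ravi's clock measures proper time along the trip: τ = Δt/γ = 12.2/2.058 years.

τ = 5.93 years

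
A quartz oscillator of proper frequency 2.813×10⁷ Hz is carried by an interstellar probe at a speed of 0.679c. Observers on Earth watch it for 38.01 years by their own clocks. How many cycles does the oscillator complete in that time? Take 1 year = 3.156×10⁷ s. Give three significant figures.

N = 2.48×10¹⁶

γ = 1/√(1 − 0.679²) = 1/√0.5390 = 1.362
During 38.01 years of lab time, the oscillator's proper time advances by τ = Δt/γ = 38.01/1.362 = 27.90 years = 8.807×10⁸ s.
N = f × τ = 2.813×10⁷ × 8.807×10⁸ = 2.477×10¹⁶.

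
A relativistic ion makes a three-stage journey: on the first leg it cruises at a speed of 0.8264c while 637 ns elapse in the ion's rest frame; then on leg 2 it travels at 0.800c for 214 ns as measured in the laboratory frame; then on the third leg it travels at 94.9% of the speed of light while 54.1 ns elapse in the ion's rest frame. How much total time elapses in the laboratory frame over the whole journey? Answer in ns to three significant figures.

Δt = 1520 ns

Leg 1: γ = 1/√(1 − 0.8264²) = 1/√0.3171 = 1.776; Δt_1 = 1.776 × 637 = 1131 ns.
Leg 2: 214 ns is already measured in the laboratory frame.
Leg 3: β = 0.949; γ = 1/√(1 − 0.949²) = 1/√0.09940 = 3.172; Δt_3 = 3.172 × 54.1 = 171.6 ns.
Total: 1131 + 214.0 + 171.6 ns.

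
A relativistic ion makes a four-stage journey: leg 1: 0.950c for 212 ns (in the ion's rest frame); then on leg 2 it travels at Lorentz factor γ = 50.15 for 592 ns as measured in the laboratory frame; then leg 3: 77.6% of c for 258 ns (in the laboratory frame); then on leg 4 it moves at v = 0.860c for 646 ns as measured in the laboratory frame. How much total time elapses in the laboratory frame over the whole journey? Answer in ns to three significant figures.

Δt = 2170 ns

Leg 1: γ = 1/√(1 − 0.950²) = 1/√0.09750 = 3.203; Δt_1 = 3.203 × 212 = 678.9 ns.
Leg 2: 592 ns is already measured in the laboratory frame.
Leg 3: 258 ns is already measured in the laboratory frame.
Leg 4: 646 ns is already measured in the laboratory frame.
Total: 678.9 + 592.0 + 258.0 + 646.0 ns.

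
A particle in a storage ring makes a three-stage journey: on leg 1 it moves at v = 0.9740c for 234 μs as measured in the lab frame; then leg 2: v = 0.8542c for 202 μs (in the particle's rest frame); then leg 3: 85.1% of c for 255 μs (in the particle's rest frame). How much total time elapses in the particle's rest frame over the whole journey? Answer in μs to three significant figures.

τ = 510 μs

Leg 1: γ = 1/√(1 − 0.9740²) = 1/√0.05132 = 4.414; τ_1 = 234/4.414 = 53.01 μs.
Leg 2: 202 μs is already measured in the particle's rest frame.
Leg 3: 255 μs is already measured in the particle's rest frame.
Total: 53.01 + 202.0 + 255.0 μs.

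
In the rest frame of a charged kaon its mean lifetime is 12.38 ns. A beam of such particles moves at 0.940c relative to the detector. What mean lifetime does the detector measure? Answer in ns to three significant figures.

γ = 1/√(1 − 0.940²) = 1/√0.1164 = 2.931
The rest-frame lifetime is the proper time; the lab measures the dilated interval Δt = γτ₀ = 2.931 × 12.38 ns.

Δt = 36.3 ns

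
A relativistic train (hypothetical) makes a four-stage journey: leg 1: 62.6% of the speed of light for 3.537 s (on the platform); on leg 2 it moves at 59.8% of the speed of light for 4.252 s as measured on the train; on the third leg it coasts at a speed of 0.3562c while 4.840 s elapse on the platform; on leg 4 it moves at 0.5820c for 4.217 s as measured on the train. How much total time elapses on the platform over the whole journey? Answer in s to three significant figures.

Δt = 18.9 s

Leg 1: 3.537 s is already measured on the platform.
Leg 2: β = 0.598; γ = 1/√(1 − 0.598²) = 1/√0.6424 = 1.248; Δt_2 = 1.248 × 4.252 = 5.305 s.
Leg 3: 4.840 s is already measured on the platform.
Leg 4: γ = 1/√(1 − 0.5820²) = 1/√0.6613 = 1.230; Δt_4 = 1.230 × 4.217 = 5.186 s.
Total: 3.537 + 5.305 + 4.840 + 5.186 s.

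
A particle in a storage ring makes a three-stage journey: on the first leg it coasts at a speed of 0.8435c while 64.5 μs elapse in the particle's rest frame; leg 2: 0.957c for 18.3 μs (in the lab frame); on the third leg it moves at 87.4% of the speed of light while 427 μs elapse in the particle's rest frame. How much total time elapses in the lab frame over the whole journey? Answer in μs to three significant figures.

Leg 1: γ = 1/√(1 − 0.8435²) = 1/√0.2885 = 1.862; Δt_1 = 1.862 × 64.5 = 120.1 μs.
Leg 2: 18.3 μs is already measured in the lab frame.
Leg 3: β = 0.874; γ = 1/√(1 − 0.874²) = 1/√0.2361 = 2.058; Δt_3 = 2.058 × 427 = 878.7 μs.
Total: 120.1 + 18.30 + 878.7 μs.

Δt = 1020 μs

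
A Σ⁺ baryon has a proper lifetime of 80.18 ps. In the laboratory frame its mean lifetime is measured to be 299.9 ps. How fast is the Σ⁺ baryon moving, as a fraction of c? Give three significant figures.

β = 0.964

γ = Δt/τ₀ = 299.9/80.18 = 3.740
β = √(1 − 1/γ²) = √(1 − 0.07148) = √0.9285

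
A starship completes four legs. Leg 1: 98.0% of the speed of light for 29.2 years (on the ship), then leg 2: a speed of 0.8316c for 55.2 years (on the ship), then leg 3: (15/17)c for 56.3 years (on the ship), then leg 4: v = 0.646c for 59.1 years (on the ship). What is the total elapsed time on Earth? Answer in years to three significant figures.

Δt = 443 years

Leg 1: β = 0.980; γ = 1/√(1 − 0.980²) = 1/√0.03960 = 5.025; Δt_1 = 5.025 × 29.2 = 146.7 years.
Leg 2: γ = 1/√(1 − 0.8316²) = 1/√0.3084 = 1.801; Δt_2 = 1.801 × 55.2 = 99.39 years.
Leg 3: γ = 1/√(1 − (15/17)²) = 17/8 = 2.125; Δt_3 = 2.125 × 56.3 = 119.6 years.
Leg 4: γ = 1/√(1 − 0.646²) = 1/√0.5827 = 1.310; Δt_4 = 1.310 × 59.1 = 77.42 years.
Total: 146.7 + 99.39 + 119.6 + 77.42 years.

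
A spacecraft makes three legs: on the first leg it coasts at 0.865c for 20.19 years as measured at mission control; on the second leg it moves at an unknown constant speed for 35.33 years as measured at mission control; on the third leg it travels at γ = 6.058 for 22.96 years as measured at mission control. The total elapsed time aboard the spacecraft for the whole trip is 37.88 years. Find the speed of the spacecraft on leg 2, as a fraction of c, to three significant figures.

Leg 1: γ = 1/√(1 − 0.865²) = 1/√0.2518 = 1.993; τ_1 = 20.19/1.993 = 10.13 years.
Leg 2: speed unknown; τ_2 = 35.33/γ_2.
Leg 3: γ = 6.058; τ_3 = 22.96/6.058 = 3.790 years.
Total proper time: 10.13 + τ_2 + 3.790 = 37.88, so τ_2 = 37.88 − 13.92 = 23.96 years.
γ_2 = 35.33/23.96 = 1.475; β = √(1 − 1/γ²) = √0.5401.

β = 0.735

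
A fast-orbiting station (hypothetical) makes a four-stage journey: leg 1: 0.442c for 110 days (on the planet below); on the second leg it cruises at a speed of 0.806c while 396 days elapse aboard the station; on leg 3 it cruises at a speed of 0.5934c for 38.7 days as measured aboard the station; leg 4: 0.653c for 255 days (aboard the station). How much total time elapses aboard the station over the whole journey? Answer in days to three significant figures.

Leg 1: γ = 1/√(1 − 0.442²) = 1/√0.8046 = 1.115; τ_1 = 110/1.115 = 98.67 days.
Leg 2: 396 days is already measured aboard the station.
Leg 3: 38.7 days is already measured aboard the station.
Leg 4: 255 days is already measured aboard the station.
Total: 98.67 + 396.0 + 38.70 + 255.0 days.

τ = 788 days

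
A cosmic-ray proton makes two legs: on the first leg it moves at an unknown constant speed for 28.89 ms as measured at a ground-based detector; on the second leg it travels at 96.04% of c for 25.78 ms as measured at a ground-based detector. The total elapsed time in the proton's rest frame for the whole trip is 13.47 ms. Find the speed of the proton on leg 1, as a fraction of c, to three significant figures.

Leg 1: speed unknown; τ_1 = 28.89/γ_1.
Leg 2: β = 0.9604; γ = 1/√(1 − 0.9604²) = 1/√0.07763 = 3.589; τ_2 = 25.78/3.589 = 7.183 ms.
Total proper time: τ_1 + 7.183 = 13.47, so τ_1 = 13.47 − 7.183 = 6.287 ms.
γ_1 = 28.89/6.287 = 4.595; β = √(1 − 1/γ²) = √0.9526.

β = 0.976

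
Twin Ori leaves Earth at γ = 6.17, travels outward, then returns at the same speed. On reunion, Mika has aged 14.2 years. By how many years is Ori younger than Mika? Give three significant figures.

γ = 6.17
Ori's elapsed proper time: τ = 14.2/6.170 = 2.301 years.
Age gap = Δt − τ = 14.2 − 2.301 years.

Δt − τ = 11.9 years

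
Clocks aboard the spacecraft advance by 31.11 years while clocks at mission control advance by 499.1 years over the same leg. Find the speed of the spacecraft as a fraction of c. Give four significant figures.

v = 0.9981c

The proper time is measured aboard the spacecraft (both events occur at the spacecraft's location); Δt is measured at mission control. γ = Δt/τ = 499.1/31.11 = 16.04.
β = √(1 − 1/γ²) = √(1 − 0.003885) = √0.9961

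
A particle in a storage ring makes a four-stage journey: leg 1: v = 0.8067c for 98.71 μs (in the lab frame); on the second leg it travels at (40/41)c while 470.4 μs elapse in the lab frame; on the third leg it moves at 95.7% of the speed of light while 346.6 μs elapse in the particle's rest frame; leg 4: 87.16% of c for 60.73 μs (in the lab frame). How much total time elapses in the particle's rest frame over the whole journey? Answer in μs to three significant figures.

Leg 1: γ = 1/√(1 − 0.8067²) = 1/√0.3492 = 1.692; τ_1 = 98.71/1.692 = 58.33 μs.
Leg 2: γ = 1/√(1 − (40/41)²) = 41/9 ≈ 4.556; τ_2 = 470.4/4.556 = 103.3 μs.
Leg 3: 346.6 μs is already measured in the particle's rest frame.
Leg 4: β = 0.8716; γ = 1/√(1 − 0.8716²) = 1/√0.2403 = 2.040; τ_4 = 60.73/2.040 = 29.77 μs.
Total: 58.33 + 103.3 + 346.6 + 29.77 μs.

τ = 538 μs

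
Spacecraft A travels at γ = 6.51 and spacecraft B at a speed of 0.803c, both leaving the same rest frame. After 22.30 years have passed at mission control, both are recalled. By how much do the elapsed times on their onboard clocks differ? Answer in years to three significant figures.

A: γ = 6.51; τ_A = 22.30/6.510 = 3.425 years.
B: γ = 1/√(1 − 0.803²) = 1/√0.3552 = 1.678; τ_B = 22.30/1.678 = 13.29 years.

|τ_A − τ_B| = 9.86 years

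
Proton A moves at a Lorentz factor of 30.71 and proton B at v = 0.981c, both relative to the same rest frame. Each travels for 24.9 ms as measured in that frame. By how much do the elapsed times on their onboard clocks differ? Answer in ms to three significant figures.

|τ_A − τ_B| = 4.02 ms

A: γ = 30.71; τ_A = 24.9/30.71 = 0.8108 ms.
B: γ = 1/√(1 − 0.981²) = 1/√0.03764 = 5.154; τ_B = 24.9/5.154 = 4.831 ms.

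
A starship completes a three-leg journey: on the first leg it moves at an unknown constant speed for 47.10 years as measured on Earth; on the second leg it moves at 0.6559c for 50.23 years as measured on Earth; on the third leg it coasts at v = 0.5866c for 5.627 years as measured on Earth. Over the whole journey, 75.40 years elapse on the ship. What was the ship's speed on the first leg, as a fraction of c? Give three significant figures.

Leg 1: speed unknown; τ_1 = 47.10/γ_1.
Leg 2: γ = 1/√(1 − 0.6559²) = 1/√0.5698 = 1.325; τ_2 = 50.23/1.325 = 37.92 years.
Leg 3: γ = 1/√(1 − 0.5866²) = 1/√0.6559 = 1.235; τ_3 = 5.627/1.235 = 4.557 years.
Total proper time: τ_1 + 37.92 + 4.557 = 75.40, so τ_1 = 75.40 − 42.47 = 32.93 years.
γ_1 = 47.10/32.93 = 1.430; β = √(1 − 1/γ²) = √0.5113.

β = 0.715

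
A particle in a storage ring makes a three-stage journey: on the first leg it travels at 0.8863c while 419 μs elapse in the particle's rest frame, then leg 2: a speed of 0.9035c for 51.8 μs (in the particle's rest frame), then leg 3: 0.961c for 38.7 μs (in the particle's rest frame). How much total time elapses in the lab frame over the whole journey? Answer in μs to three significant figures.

Δt = 1170 μs

Leg 1: γ = 1/√(1 − 0.8863²) = 1/√0.2145 = 2.159; Δt_1 = 2.159 × 419 = 904.7 μs.
Leg 2: γ = 1/√(1 − 0.9035²) = 1/√0.1837 = 2.333; Δt_2 = 2.333 × 51.8 = 120.9 μs.
Leg 3: γ = 1/√(1 − 0.961²) = 1/√0.07648 = 3.616; Δt_3 = 3.616 × 38.7 = 139.9 μs.
Total: 904.7 + 120.9 + 139.9 μs.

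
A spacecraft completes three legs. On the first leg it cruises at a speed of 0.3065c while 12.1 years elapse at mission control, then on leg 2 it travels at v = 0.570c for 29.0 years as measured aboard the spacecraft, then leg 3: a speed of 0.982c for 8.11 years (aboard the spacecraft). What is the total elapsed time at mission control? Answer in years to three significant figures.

Δt = 90.3 years

Leg 1: 12.1 years is already measured at mission control.
Leg 2: γ = 1/√(1 − 0.570²) = 1/√0.6751 = 1.217; Δt_2 = 1.217 × 29.0 = 35.30 years.
Leg 3: γ = 1/√(1 − 0.982²) = 1/√0.03568 = 5.294; Δt_3 = 5.294 × 8.11 = 42.94 years.
Total: 12.10 + 35.30 + 42.94 years.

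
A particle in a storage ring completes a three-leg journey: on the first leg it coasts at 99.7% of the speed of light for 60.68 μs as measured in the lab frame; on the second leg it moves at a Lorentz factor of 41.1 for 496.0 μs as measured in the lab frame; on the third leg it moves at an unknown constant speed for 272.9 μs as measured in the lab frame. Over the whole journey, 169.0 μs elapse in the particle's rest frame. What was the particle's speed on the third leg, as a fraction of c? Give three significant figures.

Leg 1: β = 0.997; γ = 1/√(1 − 0.997²) = 1/√0.005991 = 12.92; τ_1 = 60.68/12.92 = 4.697 μs.
Leg 2: γ = 41.1; τ_2 = 496.0/41.10 = 12.07 μs.
Leg 3: speed unknown; τ_3 = 272.9/γ_3.
Total proper time: 4.697 + 12.07 + τ_3 = 169.0, so τ_3 = 169.0 − 16.76 = 152.2 μs.
γ_3 = 272.9/152.2 = 1.793; β = √(1 − 1/γ²) = √0.6888.

β = 0.830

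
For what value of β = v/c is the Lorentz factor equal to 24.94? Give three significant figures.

β = 0.999

β = √(1 − 1/γ²) = √(1 − 1/24.94²) = √(1 − 0.001608) = √0.9984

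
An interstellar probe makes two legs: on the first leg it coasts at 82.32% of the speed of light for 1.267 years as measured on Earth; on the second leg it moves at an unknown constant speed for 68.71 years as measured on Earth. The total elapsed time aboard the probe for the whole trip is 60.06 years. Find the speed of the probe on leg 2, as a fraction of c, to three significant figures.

Leg 1: β = 0.8232; γ = 1/√(1 − 0.8232²) = 1/√0.3223 = 1.761; τ_1 = 1.267/1.761 = 0.7193 years.
Leg 2: speed unknown; τ_2 = 68.71/γ_2.
Total proper time: 0.7193 + τ_2 = 60.06, so τ_2 = 60.06 − 0.7193 = 59.34 years.
γ_2 = 68.71/59.34 = 1.158; β = √(1 − 1/γ²) = √0.2541.

β = 0.504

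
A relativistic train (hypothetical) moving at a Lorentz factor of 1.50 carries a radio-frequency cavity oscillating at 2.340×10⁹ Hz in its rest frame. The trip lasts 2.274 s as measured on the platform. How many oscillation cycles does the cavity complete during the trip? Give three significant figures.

N = 3.55×10⁹

γ = 1.50
The oscillator's own cycle count is N = f × τ where τ is the proper time on the train. τ = Δt/γ = 2.274/1.500 = 1.516 s = 1.516×10⁰ s.
N = 2.340×10⁹ × 1.516×10⁰ = 3.547×10⁹.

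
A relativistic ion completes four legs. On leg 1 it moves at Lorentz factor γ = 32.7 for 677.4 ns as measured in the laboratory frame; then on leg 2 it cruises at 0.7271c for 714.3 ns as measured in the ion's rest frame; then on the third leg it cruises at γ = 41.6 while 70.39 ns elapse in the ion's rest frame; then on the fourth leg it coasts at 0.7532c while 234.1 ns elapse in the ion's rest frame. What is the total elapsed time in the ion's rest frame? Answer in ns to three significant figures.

Leg 1: γ = 32.7; τ_1 = 677.4/32.70 = 20.72 ns.
Leg 2: 714.3 ns is already measured in the ion's rest frame.
Leg 3: 70.39 ns is already measured in the ion's rest frame.
Leg 4: 234.1 ns is already measured in the ion's rest frame.
Total: 20.72 + 714.3 + 70.39 + 234.1 ns.

τ = 1040 ns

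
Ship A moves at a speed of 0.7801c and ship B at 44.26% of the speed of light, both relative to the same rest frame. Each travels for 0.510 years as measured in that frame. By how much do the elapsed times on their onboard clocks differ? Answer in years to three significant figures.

|τ_A − τ_B| = 0.138 years

A: γ = 1/√(1 − 0.7801²) = 1/√0.3914 = 1.598; τ_A = 0.510/1.598 = 0.3191 years.
B: β = 0.4426; γ = 1/√(1 − 0.4426²) = 1/√0.8041 = 1.115; τ_B = 0.510/1.115 = 0.4573 years.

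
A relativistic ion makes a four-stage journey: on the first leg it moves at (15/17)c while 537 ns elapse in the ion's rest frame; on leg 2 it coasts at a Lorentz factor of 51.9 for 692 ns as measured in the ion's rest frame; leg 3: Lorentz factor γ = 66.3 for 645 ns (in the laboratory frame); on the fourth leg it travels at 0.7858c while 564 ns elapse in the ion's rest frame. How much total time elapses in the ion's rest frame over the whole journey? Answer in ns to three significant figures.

τ = 1800 ns

Leg 1: 537 ns is already measured in the ion's rest frame.
Leg 2: 692 ns is already measured in the ion's rest frame.
Leg 3: γ = 66.3; τ_3 = 645/66.30 = 9.729 ns.
Leg 4: 564 ns is already measured in the ion's rest frame.
Total: 537.0 + 692.0 + 9.729 + 564.0 ns.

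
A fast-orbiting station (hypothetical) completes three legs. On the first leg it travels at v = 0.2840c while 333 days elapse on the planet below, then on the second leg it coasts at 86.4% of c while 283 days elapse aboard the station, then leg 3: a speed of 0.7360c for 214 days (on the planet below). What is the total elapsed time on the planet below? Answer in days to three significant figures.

Leg 1: 333 days is already measured on the planet below.
Leg 2: β = 0.864; γ = 1/√(1 − 0.864²) = 1/√0.2535 = 1.986; Δt_2 = 1.986 × 283 = 562.1 days.
Leg 3: 214 days is already measured on the planet below.
Total: 333.0 + 562.1 + 214.0 days.

Δt = 1110 days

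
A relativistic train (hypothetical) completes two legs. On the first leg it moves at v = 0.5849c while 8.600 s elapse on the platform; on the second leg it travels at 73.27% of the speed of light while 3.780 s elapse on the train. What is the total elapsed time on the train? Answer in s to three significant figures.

τ = 10.8 s

Leg 1: γ = 1/√(1 − 0.5849²) = 1/√0.6579 = 1.233; τ_1 = 8.600/1.233 = 6.976 s.
Leg 2: 3.780 s is already measured on the train.
Total: 6.976 + 3.780 s.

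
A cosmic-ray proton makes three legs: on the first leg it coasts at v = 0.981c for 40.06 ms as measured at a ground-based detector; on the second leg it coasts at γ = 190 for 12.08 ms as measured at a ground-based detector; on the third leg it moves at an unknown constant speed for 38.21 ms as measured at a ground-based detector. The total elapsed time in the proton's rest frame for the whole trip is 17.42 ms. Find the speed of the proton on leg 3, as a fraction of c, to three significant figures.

β = 0.968

Leg 1: γ = 1/√(1 − 0.981²) = 1/√0.03764 = 5.154; τ_1 = 40.06/5.154 = 7.772 ms.
Leg 2: γ = 190; τ_2 = 12.08/190.0 = 0.06358 ms.
Leg 3: speed unknown; τ_3 = 38.21/γ_3.
Total proper time: 7.772 + 0.06358 + τ_3 = 17.42, so τ_3 = 17.42 − 7.836 = 9.584 ms.
γ_3 = 38.21/9.584 = 3.987; β = √(1 − 1/γ²) = √0.9371.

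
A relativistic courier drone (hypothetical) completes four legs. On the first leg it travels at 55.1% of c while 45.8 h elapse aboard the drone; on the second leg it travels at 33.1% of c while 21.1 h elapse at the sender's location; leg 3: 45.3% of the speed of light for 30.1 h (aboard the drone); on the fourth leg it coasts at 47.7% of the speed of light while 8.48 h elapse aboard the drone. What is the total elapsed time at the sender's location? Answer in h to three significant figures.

Δt = 119 h

Leg 1: β = 0.551; γ = 1/√(1 − 0.551²) = 1/√0.6964 = 1.198; Δt_1 = 1.198 × 45.8 = 54.88 h.
Leg 2: 21.1 h is already measured at the sender's location.
Leg 3: β = 0.453; γ = 1/√(1 − 0.453²) = 1/√0.7948 = 1.122; Δt_3 = 1.122 × 30.1 = 33.76 h.
Leg 4: β = 0.477; γ = 1/√(1 − 0.477²) = 1/√0.7725 = 1.138; Δt_4 = 1.138 × 8.48 = 9.648 h.
Total: 54.88 + 21.10 + 33.76 + 9.648 h.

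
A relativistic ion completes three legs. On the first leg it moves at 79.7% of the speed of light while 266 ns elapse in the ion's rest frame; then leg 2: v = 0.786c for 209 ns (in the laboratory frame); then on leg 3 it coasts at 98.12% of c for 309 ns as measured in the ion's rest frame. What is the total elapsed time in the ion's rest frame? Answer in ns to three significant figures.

τ = 704 ns

Leg 1: 266 ns is already measured in the ion's rest frame.
Leg 2: γ = 1/√(1 − 0.786²) = 1/√0.3822 = 1.618; τ_2 = 209/1.618 = 129.2 ns.
Leg 3: 309 ns is already measured in the ion's rest frame.
Total: 266.0 + 129.2 + 309.0 ns.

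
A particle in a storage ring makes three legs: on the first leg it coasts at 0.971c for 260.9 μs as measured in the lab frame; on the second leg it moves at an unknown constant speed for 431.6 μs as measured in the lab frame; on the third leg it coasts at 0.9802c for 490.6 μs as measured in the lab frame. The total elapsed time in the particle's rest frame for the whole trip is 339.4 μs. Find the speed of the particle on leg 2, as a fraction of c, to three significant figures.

Leg 1: γ = 1/√(1 − 0.971²) = 1/√0.05716 = 4.183; τ_1 = 260.9/4.183 = 62.38 μs.
Leg 2: speed unknown; τ_2 = 431.6/γ_2.
Leg 3: γ = 1/√(1 − 0.9802²) = 1/√0.03921 = 5.050; τ_3 = 490.6/5.050 = 97.14 μs.
Total proper time: 62.38 + τ_2 + 97.14 = 339.4, so τ_2 = 339.4 − 159.5 = 179.9 μs.
γ_2 = 431.6/179.9 = 2.399; β = √(1 − 1/γ²) = √0.8263.

β = 0.909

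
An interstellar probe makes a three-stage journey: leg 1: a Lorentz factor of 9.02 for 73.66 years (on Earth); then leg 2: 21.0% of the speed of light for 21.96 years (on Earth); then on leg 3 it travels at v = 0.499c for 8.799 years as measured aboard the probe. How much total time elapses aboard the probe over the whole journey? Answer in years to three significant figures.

τ = 38.4 years

Leg 1: γ = 9.02; τ_1 = 73.66/9.020 = 8.166 years.
Leg 2: β = 0.210; γ = 1/√(1 − 0.210²) = 1/√0.9559 = 1.023; τ_2 = 21.96/1.023 = 21.47 years.
Leg 3: 8.799 years is already measured aboard the probe.
Total: 8.166 + 21.47 + 8.799 years.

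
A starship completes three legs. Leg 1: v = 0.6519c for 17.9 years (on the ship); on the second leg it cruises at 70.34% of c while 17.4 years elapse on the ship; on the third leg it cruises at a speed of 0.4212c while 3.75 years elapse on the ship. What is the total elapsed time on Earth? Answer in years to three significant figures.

Δt = 52.2 years

Leg 1: γ = 1/√(1 − 0.6519²) = 1/√0.5750 = 1.319; Δt_1 = 1.319 × 17.9 = 23.61 years.
Leg 2: β = 0.7034; γ = 1/√(1 − 0.7034²) = 1/√0.5052 = 1.407; Δt_2 = 1.407 × 17.4 = 24.48 years.
Leg 3: γ = 1/√(1 − 0.4212²) = 1/√0.8226 = 1.103; Δt_3 = 1.103 × 3.75 = 4.135 years.
Total: 23.61 + 24.48 + 4.135 years.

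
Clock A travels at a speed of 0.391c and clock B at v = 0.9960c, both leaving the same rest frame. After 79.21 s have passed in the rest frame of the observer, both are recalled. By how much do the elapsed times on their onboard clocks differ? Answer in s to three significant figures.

A: γ = 1/√(1 − 0.391²) = 1/√0.8471 = 1.086; τ_A = 79.21/1.086 = 72.90 s.
B: γ = 1/√(1 − 0.9960²) = 1/√0.007984 = 11.19; τ_B = 79.21/11.19 = 7.078 s.

|τ_A − τ_B| = 65.8 s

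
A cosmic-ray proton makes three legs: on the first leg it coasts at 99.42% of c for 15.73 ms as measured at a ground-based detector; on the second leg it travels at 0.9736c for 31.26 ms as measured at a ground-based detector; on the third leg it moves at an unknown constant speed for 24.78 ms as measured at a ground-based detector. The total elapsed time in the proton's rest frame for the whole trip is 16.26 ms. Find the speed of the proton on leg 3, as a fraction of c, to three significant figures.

β = 0.954

Leg 1: β = 0.9942; γ = 1/√(1 − 0.9942²) = 1/√0.01157 = 9.298; τ_1 = 15.73/9.298 = 1.692 ms.
Leg 2: γ = 1/√(1 − 0.9736²) = 1/√0.05210 = 4.381; τ_2 = 31.26/4.381 = 7.135 ms.
Leg 3: speed unknown; τ_3 = 24.78/γ_3.
Total proper time: 1.692 + 7.135 + τ_3 = 16.26, so τ_3 = 16.26 − 8.827 = 7.433 ms.
γ_3 = 24.78/7.433 = 3.334; β = √(1 − 1/γ²) = √0.9100.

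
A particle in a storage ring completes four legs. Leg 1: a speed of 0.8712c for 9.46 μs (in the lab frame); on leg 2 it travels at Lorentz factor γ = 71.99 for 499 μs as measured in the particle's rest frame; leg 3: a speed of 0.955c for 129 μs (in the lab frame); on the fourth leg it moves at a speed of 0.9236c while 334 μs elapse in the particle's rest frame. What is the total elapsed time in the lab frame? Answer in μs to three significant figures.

Δt = 3.69×10⁴ μs

Leg 1: 9.46 μs is already measured in the lab frame.
Leg 2: γ = 71.99; Δt_2 = 71.99 × 499 = 3.592×10⁴ μs.
Leg 3: 129 μs is already measured in the lab frame.
Leg 4: γ = 1/√(1 − 0.9236²) = 1/√0.1470 = 2.609; Δt_4 = 2.609 × 334 = 871.2 μs.
Total: 9.460 + 3.592×10⁴ + 129.0 + 871.2 μs.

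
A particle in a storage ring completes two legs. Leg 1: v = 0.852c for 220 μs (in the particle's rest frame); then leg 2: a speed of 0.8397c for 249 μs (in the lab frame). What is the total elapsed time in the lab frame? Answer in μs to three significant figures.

Leg 1: γ = 1/√(1 − 0.852²) = 1/√0.2741 = 1.910; Δt_1 = 1.910 × 220 = 420.2 μs.
Leg 2: 249 μs is already measured in the lab frame.
Total: 420.2 + 249.0 μs.

Δt = 669 μs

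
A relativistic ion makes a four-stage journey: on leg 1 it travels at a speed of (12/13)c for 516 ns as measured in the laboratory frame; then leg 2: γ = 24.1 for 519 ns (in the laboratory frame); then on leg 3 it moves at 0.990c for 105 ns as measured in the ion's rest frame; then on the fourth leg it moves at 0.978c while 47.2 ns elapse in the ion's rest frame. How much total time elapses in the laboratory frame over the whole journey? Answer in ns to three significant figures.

Δt = 2010 ns

Leg 1: 516 ns is already measured in the laboratory frame.
Leg 2: 519 ns is already measured in the laboratory frame.
Leg 3: γ = 1/√(1 − 0.990²) = 1/√0.01990 = 7.089; Δt_3 = 7.089 × 105 = 744.3 ns.
Leg 4: γ = 1/√(1 − 0.978²) = 1/√0.04352 = 4.794; Δt_4 = 4.794 × 47.2 = 226.3 ns.
Total: 516.0 + 519.0 + 744.3 + 226.3 ns.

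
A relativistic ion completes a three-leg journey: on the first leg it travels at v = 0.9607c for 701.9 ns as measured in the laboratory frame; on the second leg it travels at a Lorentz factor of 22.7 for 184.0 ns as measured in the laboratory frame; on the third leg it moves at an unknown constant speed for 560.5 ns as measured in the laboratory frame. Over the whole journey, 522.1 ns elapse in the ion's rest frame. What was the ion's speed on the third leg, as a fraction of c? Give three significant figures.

Leg 1: γ = 1/√(1 − 0.9607²) = 1/√0.07706 = 3.602; τ_1 = 701.9/3.602 = 194.8 ns.
Leg 2: γ = 22.7; τ_2 = 184.0/22.70 = 8.106 ns.
Leg 3: speed unknown; τ_3 = 560.5/γ_3.
Total proper time: 194.8 + 8.106 + τ_3 = 522.1, so τ_3 = 522.1 − 202.9 = 319.2 ns.
γ_3 = 560.5/319.2 = 1.756; β = √(1 − 1/γ²) = √0.6758.

β = 0.822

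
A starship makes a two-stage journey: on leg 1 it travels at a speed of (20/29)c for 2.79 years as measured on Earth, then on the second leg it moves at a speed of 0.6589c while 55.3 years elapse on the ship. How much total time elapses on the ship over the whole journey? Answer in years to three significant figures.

Leg 1: γ = 1/√(1 − (20/29)²) = 29/21 ≈ 1.381; τ_1 = 2.79/1.381 = 2.020 years.
Leg 2: 55.3 years is already measured on the ship.
Total: 2.020 + 55.30 years.

τ = 57.3 years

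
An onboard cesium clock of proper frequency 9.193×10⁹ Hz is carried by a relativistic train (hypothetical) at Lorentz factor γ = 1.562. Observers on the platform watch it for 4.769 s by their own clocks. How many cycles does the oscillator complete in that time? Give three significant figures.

γ = 1.562
During 4.769 s of lab time, the oscillator's proper time advances by τ = Δt/γ = 4.769/1.562 = 3.053 s = 3.053×10⁰ s.
N = f × τ = 9.193×10⁹ × 3.053×10⁰ = 2.807×10¹⁰.

N = 2.81×10¹⁰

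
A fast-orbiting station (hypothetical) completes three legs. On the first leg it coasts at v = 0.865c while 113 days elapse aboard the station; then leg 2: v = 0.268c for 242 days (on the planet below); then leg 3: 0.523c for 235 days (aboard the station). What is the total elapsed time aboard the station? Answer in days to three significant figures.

τ = 581 days

Leg 1: 113 days is already measured aboard the station.
Leg 2: γ = 1/√(1 − 0.268²) = 1/√0.9282 = 1.038; τ_2 = 242/1.038 = 233.1 days.
Leg 3: 235 days is already measured aboard the station.
Total: 113.0 + 233.1 + 235.0 days.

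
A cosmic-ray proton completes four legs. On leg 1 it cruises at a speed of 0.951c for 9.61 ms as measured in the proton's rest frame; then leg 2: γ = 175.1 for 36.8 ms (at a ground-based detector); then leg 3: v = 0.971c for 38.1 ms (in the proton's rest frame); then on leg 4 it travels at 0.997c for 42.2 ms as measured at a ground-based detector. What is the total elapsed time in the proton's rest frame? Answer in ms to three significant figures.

τ = 51.2 ms

Leg 1: 9.61 ms is already measured in the proton's rest frame.
Leg 2: γ = 175.1; τ_2 = 36.8/175.1 = 0.2102 ms.
Leg 3: 38.1 ms is already measured in the proton's rest frame.
Leg 4: γ = 1/√(1 − 0.997²) = 1/√0.005991 = 12.92; τ_4 = 42.2/12.92 = 3.266 ms.
Total: 9.610 + 0.2102 + 38.10 + 3.266 ms.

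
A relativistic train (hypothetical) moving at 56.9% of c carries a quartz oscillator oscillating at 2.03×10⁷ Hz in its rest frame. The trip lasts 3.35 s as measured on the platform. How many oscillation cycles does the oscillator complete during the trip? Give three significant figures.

β = 0.569; γ = 1/√(1 − 0.569²) = 1/√0.6762 = 1.216
The oscillator's own cycle count is N = f × τ where τ is the proper time on the train. τ = Δt/γ = 3.35/1.216 = 2.755 s = 2.755×10⁰ s.
N = 2.03×10⁷ × 2.755×10⁰ = 5.592×10⁷.

N = 5.59×10⁷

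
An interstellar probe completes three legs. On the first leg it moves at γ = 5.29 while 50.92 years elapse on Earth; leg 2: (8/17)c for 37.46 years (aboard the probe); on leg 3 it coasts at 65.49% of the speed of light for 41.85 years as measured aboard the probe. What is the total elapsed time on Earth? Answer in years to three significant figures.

Leg 1: 50.92 years is already measured on Earth.
Leg 2: γ = 1/√(1 − (8/17)²) = 17/15 ≈ 1.133; Δt_2 = 1.133 × 37.46 = 42.45 years.
Leg 3: β = 0.6549; γ = 1/√(1 − 0.6549²) = 1/√0.5711 = 1.323; Δt_3 = 1.323 × 41.85 = 55.38 years.
Total: 50.92 + 42.45 + 55.38 years.

Δt = 149 years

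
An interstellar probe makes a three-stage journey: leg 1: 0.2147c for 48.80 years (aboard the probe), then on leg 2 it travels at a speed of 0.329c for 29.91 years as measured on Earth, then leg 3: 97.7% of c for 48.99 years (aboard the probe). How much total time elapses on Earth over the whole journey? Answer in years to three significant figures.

Δt = 310 years

Leg 1: γ = 1/√(1 − 0.2147²) = 1/√0.9539 = 1.024; Δt_1 = 1.024 × 48.80 = 49.97 years.
Leg 2: 29.91 years is already measured on Earth.
Leg 3: β = 0.977; γ = 1/√(1 − 0.977²) = 1/√0.04547 = 4.690; Δt_3 = 4.690 × 48.99 = 229.7 years.
Total: 49.97 + 29.91 + 229.7 years.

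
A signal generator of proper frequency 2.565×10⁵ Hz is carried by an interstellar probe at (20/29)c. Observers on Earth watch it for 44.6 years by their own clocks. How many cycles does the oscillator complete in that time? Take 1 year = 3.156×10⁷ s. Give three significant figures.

γ = 1/√(1 − (20/29)²) = 29/21 ≈ 1.381
During 44.6 years of lab time, the oscillator's proper time advances by τ = Δt/γ = 44.6/1.381 = 32.30 years = 1.019×10⁹ s.
N = f × τ = 2.565×10⁵ × 1.019×10⁹ = 2.614×10¹⁴.

N = 2.61×10¹⁴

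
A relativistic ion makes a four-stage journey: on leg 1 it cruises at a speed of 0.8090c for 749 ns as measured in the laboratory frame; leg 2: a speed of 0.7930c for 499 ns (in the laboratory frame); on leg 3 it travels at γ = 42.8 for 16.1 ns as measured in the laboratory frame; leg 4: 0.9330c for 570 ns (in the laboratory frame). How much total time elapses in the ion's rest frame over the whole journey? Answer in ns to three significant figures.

τ = 950 ns

Leg 1: γ = 1/√(1 − 0.8090²) = 1/√0.3455 = 1.701; τ_1 = 749/1.701 = 440.3 ns.
Leg 2: γ = 1/√(1 − 0.7930²) = 1/√0.3712 = 1.641; τ_2 = 499/1.641 = 304.0 ns.
Leg 3: γ = 42.8; τ_3 = 16.1/42.80 = 0.3762 ns.
Leg 4: γ = 1/√(1 − 0.9330²) = 1/√0.1295 = 2.779; τ_4 = 570/2.779 = 205.1 ns.
Total: 440.3 + 304.0 + 0.3762 + 205.1 ns.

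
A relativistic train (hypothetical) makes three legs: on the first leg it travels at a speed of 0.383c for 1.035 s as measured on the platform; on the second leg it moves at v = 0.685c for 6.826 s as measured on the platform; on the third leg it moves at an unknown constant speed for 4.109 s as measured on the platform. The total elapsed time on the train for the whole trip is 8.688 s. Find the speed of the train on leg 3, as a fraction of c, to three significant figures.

β = 0.741

Leg 1: γ = 1/√(1 − 0.383²) = 1/√0.8533 = 1.083; τ_1 = 1.035/1.083 = 0.9561 s.
Leg 2: γ = 1/√(1 − 0.685²) = 1/√0.5308 = 1.373; τ_2 = 6.826/1.373 = 4.973 s.
Leg 3: speed unknown; τ_3 = 4.109/γ_3.
Total proper time: 0.9561 + 4.973 + τ_3 = 8.688, so τ_3 = 8.688 − 5.929 = 2.759 s.
γ_3 = 4.109/2.759 = 1.489; β = √(1 − 1/γ²) = √0.5492.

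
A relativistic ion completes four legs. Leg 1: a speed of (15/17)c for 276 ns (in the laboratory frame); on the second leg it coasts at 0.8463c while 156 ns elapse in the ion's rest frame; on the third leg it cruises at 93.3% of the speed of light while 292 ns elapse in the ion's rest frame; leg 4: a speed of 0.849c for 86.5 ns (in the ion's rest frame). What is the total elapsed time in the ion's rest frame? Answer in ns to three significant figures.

τ = 664 ns

Leg 1: γ = 1/√(1 − (15/17)²) = 17/8 = 2.125; τ_1 = 276/2.125 = 129.9 ns.
Leg 2: 156 ns is already measured in the ion's rest frame.
Leg 3: 292 ns is already measured in the ion's rest frame.
Leg 4: 86.5 ns is already measured in the ion's rest frame.
Total: 129.9 + 156.0 + 292.0 + 86.50 ns.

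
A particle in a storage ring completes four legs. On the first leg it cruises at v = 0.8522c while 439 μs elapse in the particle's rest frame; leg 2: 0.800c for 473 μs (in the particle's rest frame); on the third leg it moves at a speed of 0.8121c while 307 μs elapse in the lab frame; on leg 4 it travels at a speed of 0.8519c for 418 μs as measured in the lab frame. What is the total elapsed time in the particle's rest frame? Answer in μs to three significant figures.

τ = 1310 μs

Leg 1: 439 μs is already measured in the particle's rest frame.
Leg 2: 473 μs is already measured in the particle's rest frame.
Leg 3: γ = 1/√(1 − 0.8121²) = 1/√0.3405 = 1.714; τ_3 = 307/1.714 = 179.1 μs.
Leg 4: γ = 1/√(1 − 0.8519²) = 1/√0.2743 = 1.909; τ_4 = 418/1.909 = 218.9 μs.
Total: 439.0 + 473.0 + 179.1 + 218.9 μs.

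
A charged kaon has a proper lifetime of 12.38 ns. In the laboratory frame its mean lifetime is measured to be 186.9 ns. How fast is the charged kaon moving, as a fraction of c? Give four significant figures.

v = 0.9978c

γ = Δt/τ₀ = 186.9/12.38 = 15.10
β = √(1 − 1/γ²) = √(1 − 0.004388) = √0.9956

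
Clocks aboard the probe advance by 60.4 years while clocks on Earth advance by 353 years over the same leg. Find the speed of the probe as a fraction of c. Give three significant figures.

v = 0.985c

The proper time is measured aboard the probe (both events occur at the probe's location); Δt is measured on Earth. γ = Δt/τ = 353/60.4 = 5.844.
β = √(1 − 1/γ²) = √(1 − 0.02928) = √0.9707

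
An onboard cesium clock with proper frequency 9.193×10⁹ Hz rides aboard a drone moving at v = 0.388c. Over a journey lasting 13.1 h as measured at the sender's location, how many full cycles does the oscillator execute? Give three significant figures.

N = 4.00×10¹⁴

γ = 1/√(1 − 0.388²) = 1/√0.8495 = 1.085
The oscillator's own cycle count is N = f × τ where τ is the proper time aboard the drone. τ = Δt/γ = 13.1/1.085 = 12.07 h = 4.347×10⁴ s.
N = 9.193×10⁹ × 4.347×10⁴ = 3.996×10¹⁴.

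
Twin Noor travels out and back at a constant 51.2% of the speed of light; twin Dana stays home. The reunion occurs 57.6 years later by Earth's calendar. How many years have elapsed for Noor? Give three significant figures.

β = 0.512; γ = 1/√(1 − 0.512²) = 1/√0.7379 = 1.164
Noor's clock measures proper time along the trip: τ = Δt/γ = 57.6/1.164 years.

τ = 49.5 years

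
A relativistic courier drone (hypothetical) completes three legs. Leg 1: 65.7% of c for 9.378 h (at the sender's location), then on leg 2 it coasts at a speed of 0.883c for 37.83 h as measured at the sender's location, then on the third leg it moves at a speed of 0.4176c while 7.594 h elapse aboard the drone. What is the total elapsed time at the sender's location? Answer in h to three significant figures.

Leg 1: 9.378 h is already measured at the sender's location.
Leg 2: 37.83 h is already measured at the sender's location.
Leg 3: γ = 1/√(1 − 0.4176²) = 1/√0.8256 = 1.101; Δt_3 = 1.101 × 7.594 = 8.358 h.
Total: 9.378 + 37.83 + 8.358 h.

Δt = 55.6 h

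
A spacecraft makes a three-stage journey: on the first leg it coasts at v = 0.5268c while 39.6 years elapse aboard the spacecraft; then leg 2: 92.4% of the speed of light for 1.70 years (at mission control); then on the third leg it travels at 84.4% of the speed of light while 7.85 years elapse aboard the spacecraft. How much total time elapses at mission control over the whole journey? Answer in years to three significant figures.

Δt = 62.9 years

Leg 1: γ = 1/√(1 − 0.5268²) = 1/√0.7225 = 1.176; Δt_1 = 1.176 × 39.6 = 46.59 years.
Leg 2: 1.70 years is already measured at mission control.
Leg 3: β = 0.844; γ = 1/√(1 − 0.844²) = 1/√0.2877 = 1.864; Δt_3 = 1.864 × 7.85 = 14.64 years.
Total: 46.59 + 1.700 + 14.64 years.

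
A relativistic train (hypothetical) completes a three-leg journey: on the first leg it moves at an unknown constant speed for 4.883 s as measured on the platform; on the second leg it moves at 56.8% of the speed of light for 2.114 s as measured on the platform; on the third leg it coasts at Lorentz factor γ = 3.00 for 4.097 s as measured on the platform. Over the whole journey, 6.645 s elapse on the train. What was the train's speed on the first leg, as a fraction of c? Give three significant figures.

Leg 1: speed unknown; τ_1 = 4.883/γ_1.
Leg 2: β = 0.568; γ = 1/√(1 − 0.568²) = 1/√0.6774 = 1.215; τ_2 = 2.114/1.215 = 1.740 s.
Leg 3: γ = 3.00; τ_3 = 4.097/3.000 = 1.366 s.
Total proper time: τ_1 + 1.740 + 1.366 = 6.645, so τ_1 = 6.645 − 3.106 = 3.539 s.
γ_1 = 4.883/3.539 = 1.380; β = √(1 − 1/γ²) = √0.4746.

β = 0.689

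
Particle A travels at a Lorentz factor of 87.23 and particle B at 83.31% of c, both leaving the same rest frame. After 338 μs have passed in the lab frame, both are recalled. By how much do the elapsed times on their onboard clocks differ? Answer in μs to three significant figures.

A: γ = 87.23; τ_A = 338/87.23 = 3.875 μs.
B: β = 0.8331; γ = 1/√(1 − 0.8331²) = 1/√0.3059 = 1.808; τ_B = 338/1.808 = 187.0 μs.

|τ_A − τ_B| = 183 μs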